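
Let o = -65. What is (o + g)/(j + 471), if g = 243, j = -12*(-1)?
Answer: 178/483 ≈ 0.36853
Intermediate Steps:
j = 12
(o + g)/(j + 471) = (-65 + 243)/(12 + 471) = 178/483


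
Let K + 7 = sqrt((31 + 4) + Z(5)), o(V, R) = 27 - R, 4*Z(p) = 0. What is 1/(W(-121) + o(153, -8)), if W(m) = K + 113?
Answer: 141/19846 - sqrt(35)/19846 ≈ 0.0068066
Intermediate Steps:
Z(p) = 0 (Z(p) = (1/4)*0 = 0)
K = -7 + sqrt(35) (K = -7 + sqrt((31 + 4) + 0) = -7 + sqrt(35 + 0) = -7 + sqrt(35) ≈ -1.0839)
W(m) = 106 + sqrt(35) (W(m) = (-7 + sqrt(35)) + 113 = 106 + sqrt(35))
1/(W(-121) + o(153, -8)) = 1/((106 + sqrt(35)) + (27 - 1*(-8))) = 1/((106 + sqrt(35)) + (27 + 8)) = 1/((106 + sqrt(35)) + 35) = 1/(141 + sqrt(35))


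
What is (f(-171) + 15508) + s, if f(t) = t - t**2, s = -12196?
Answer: -26100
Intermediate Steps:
(f(-171) + 15508) + s = (-171*(1 - 1*(-171)) + 15508) - 12196 = (-171*(1 + 171) + 15508) - 12196 = (-171*172 + 15508) - 12196 = (-29412 + 15508) - 12196 = -13904 - 12196 = -26100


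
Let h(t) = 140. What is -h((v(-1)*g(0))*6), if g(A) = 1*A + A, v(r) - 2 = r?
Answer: -140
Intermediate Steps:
v(r) = 2 + r
g(A) = 2*A (g(A) = A + A = 2*A)
-h((v(-1)*g(0))*6) = -1*140 = -140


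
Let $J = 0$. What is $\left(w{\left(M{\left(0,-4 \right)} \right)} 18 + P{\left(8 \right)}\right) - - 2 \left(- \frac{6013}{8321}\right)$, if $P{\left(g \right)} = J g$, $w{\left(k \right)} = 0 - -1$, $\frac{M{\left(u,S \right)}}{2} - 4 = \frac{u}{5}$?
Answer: $\frac{137752}{8321} \approx 16.555$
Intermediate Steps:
$M{\left(u,S \right)} = 8 + \frac{2 u}{5}$ ($M{\left(u,S \right)} = 8 + 2 \frac{u}{5} = 8 + \frac{2 u}{5}$)
$w{\left(k \right)} = 1$ ($w{\left(k \right)} = 0 + 1 = 1$)
$P{\left(g \right)} = 0$ ($P{\left(g \right)} = 0 g = 0$)
$\left(w{\left(M{\left(0,-4 \right)} \right)} 18 + P{\left(8 \right)}\right) - - 2 \left(- \frac{6013}{8321}\right) = \left(1 \cdot 18 + 0\right) - - 2 \left(- \frac{6013}{8321}\right) = \left(18 + 0\right) - - 2 \left(\left(-6013\right) \frac{1}{8321}\right) = 18 - \left(-2\right) \left(- \frac{6013}{8321}\right) = 18 - \frac{12026}{8321} = \frac{137752}{8321}$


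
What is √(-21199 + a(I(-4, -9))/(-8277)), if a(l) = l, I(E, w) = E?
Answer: I*√1452316512963/8277 ≈ 145.6*I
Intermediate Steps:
√(-21199 + a(I(-4, -9))/(-8277)) = √(-21199 - 4/(-8277)) = √(-21199 - 4*(-1/8277)) = √(-21199 + 4/8277) = √(-175464119/8277) = I*√1452316512963/8277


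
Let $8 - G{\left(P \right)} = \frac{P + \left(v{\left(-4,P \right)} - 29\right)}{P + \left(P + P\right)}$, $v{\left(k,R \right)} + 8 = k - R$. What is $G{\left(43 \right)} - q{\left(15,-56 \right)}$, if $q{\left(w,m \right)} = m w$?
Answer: $\frac{109433}{129} \approx 848.32$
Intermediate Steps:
$v{\left(k,R \right)} = -8 + k - R$ ($v{\left(k,R \right)} = -8 - \left(R - k\right) = -8 + k - R$)
$G{\left(P \right)} = 8 + \frac{41}{3 P}$ ($G{\left(P \right)} = 8 - \frac{P - \left(41 + P\right)}{P + \left(P + P\right)} = 8 - \frac{P - \left(41 + P\right)}{P + 2 P} = 8 - \frac{P - \left(41 + P\right)}{3 P} = 8 - - 41 \frac{1}{3 P} = 8 - - \frac{41}{3 P} = 8 + \frac{41}{3 P}$)
$G{\left(43 \right)} - q{\left(15,-56 \right)} = \left(8 + \frac{41}{3 \cdot 43}\right) - \left(-56\right) 15 = \left(8 + \frac{41}{3} \cdot \frac{1}{43}\right) - -840 = \left(8 + \frac{41}{129}\right) + 840 = \frac{1073}{129} + 840 = \frac{109433}{129}$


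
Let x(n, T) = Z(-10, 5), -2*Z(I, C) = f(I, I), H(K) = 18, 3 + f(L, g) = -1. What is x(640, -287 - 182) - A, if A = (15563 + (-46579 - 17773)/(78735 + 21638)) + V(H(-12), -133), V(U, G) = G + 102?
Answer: -1558728338/100373 ≈ -15529.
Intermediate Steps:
f(L, g) = -4 (f(L, g) = -3 - 1 = -4)
Z(I, C) = 2 (Z(I, C) = -½*(-4) = 2)
x(n, T) = 2
V(U, G) = 102 + G
A = 1558929084/100373 (A = (15563 + (-46579 - 17773)/(78735 + 21638)) + (102 - 133) = (15563 - 64352/100373) - 31 = 1562040647/100373 - 31 = 1558929084/100373 ≈ 15531.)
x(640, -287 - 182) - A = 2 - 1*1558929084/100373 = 2 - 1558929084/100373 = -1558728338/100373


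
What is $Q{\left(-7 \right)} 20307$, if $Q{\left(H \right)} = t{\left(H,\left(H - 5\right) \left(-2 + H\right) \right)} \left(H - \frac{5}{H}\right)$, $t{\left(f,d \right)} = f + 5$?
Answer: $255288$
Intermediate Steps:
$t{\left(f,d \right)} = 5 + f$
$Q{\left(H \right)} = \left(5 + H\right) \left(H - \frac{5}{H}\right)$
$Q{\left(-7 \right)} 20307 = \frac{\left(-5 + \left(-7\right)^{2}\right) \left(5 - 7\right)}{-7} \cdot 20307 = \left(- \frac{1}{7}\right) \left(-5 + 49\right) \left(-2\right) 20307 = \left(- \frac{1}{7}\right) 44 \left(-2\right) 20307 = \frac{88}{7} \cdot 20307 = 255288$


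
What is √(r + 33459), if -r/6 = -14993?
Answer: 3*√13713 ≈ 351.31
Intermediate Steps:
r = 89958 (r = -6*(-14993) = 89958)
√(r + 33459) = √(89958 + 33459) = √123417 = 3*√13713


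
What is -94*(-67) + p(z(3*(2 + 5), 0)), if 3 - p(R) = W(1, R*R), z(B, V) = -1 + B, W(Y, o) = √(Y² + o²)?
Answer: 6301 - √160001 ≈ 5901.0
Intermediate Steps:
p(R) = 3 - √(1 + R⁴) (p(R) = 3 - √(1² + (R*R)²) = 3 - √(1 + (R²)²) = 3 - √(1 + R⁴))
-94*(-67) + p(z(3*(2 + 5), 0)) = -94*(-67) + (3 - √(1 + (-1 + 3*(2 + 5))⁴)) = 6298 + (3 - √(1 + (-1 + 3*7)⁴)) = 6298 + (3 - √(1 + (-1 + 21)⁴)) = 6298 + (3 - √(1 + 20⁴)) = 6298 + (3 - √(1 + 160000)) = 6298 + (3 - √160001) = 6301 - √160001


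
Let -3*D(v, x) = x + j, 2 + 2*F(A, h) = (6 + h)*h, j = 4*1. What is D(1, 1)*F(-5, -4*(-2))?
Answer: -275/3 ≈ -91.667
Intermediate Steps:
j = 4
F(A, h) = -1 + h*(6 + h)/2 (F(A, h) = -1 + ((6 + h)*h)/2 = -1 + (h*(6 + h))/2 = -1 + h*(6 + h)/2)
D(v, x) = -4/3 - x/3 (D(v, x) = -(x + 4)/3 = -(4 + x)/3 = -4/3 - x/3)
D(1, 1)*F(-5, -4*(-2)) = (-4/3 - ⅓*1)*(-1 + (-4*(-2))²/2 + 3*(-4*(-2))) = (-4/3 - ⅓)*(-1 + (½)*8² + 3*8) = -5*(-1 + (½)*64 + 24)/3 = -5*(-1 + 32 + 24)/3 = -5/3*55 = -275/3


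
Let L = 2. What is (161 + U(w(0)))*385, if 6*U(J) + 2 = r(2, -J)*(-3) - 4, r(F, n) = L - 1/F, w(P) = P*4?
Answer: 245245/4 ≈ 61311.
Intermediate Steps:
w(P) = 4*P
r(F, n) = 2 - 1/F
U(J) = -7/4 (U(J) = -⅓ + ((2 - 1/2)*(-3) - 4)/6 = -⅓ + ((2 - 1*½)*(-3) - 4)/6 = -⅓ + ((2 - ½)*(-3) - 4)/6 = -⅓ + ((3/2)*(-3) - 4)/6 = -⅓ + (-9/2 - 4)/6 = -⅓ + (⅙)*(-17/2) = -⅓ - 17/12 = -7/4)
(161 + U(w(0)))*385 = (161 - 7/4)*385 = (637/4)*385 = 245245/4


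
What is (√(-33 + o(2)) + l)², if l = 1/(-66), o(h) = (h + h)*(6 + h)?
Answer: (1 - 66*I)²/4356 ≈ -0.99977 - 0.030303*I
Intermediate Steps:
o(h) = 2*h*(6 + h) (o(h) = (2*h)*(6 + h) = 2*h*(6 + h))
l = -1/66 ≈ -0.015152
(√(-33 + o(2)) + l)² = (√(-33 + 2*2*(6 + 2)) - 1/66)² = (√(-33 + 2*2*8) - 1/66)² = (√(-33 + 32) - 1/66)² = (√(-1) - 1/66)² = (I - 1/66)² = (-1/66 + I)²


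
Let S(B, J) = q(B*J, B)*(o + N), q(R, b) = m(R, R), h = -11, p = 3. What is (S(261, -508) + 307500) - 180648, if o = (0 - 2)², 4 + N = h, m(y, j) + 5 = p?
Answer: 126874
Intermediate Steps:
m(y, j) = -2 (m(y, j) = -5 + 3 = -2)
q(R, b) = -2
N = -15 (N = -4 - 11 = -15)
o = 4 (o = (-2)² = 4)
S(B, J) = 22 (S(B, J) = -2*(4 - 15) = -2*(-11) = 22)
(S(261, -508) + 307500) - 180648 = (22 + 307500) - 180648 = 307522 - 180648 = 126874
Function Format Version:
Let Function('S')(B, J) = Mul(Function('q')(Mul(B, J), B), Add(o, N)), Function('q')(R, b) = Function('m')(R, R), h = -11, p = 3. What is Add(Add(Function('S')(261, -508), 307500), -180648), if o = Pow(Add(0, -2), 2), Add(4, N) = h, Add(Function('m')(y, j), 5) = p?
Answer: 126874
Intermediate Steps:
Function('m')(y, j) = -2 (Function('m')(y, j) = Add(-5, 3) = -2)
Function('q')(R, b) = -2
N = -15 (N = Add(-4, -11) = -15)
o = 4 (o = Pow(-2, 2) = 4)
Function('S')(B, J) = 22 (Function('S')(B, J) = Mul(-2, Add(4, -15)) = Mul(-2, -11) = 22)
Add(Add(Function('S')(261, -508), 307500), -180648) = Add(Add(22, 307500), -180648) = Add(307522, -180648) = 126874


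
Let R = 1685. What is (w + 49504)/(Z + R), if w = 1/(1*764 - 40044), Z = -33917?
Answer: -648172373/422024320 ≈ -1.5359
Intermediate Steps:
w = -1/39280 (w = 1/(764 - 40044) = 1/(-39280) = -1/39280 ≈ -2.5458e-5)
(w + 49504)/(Z + R) = (-1/39280 + 49504)/(-33917 + 1685) = (1944517119/39280)/(-32232) = (1944517119/39280)*(-1/32232) = -648172373/422024320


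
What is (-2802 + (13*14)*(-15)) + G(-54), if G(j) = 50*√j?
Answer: -5532 + 150*I*√6 ≈ -5532.0 + 367.42*I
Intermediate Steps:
(-2802 + (13*14)*(-15)) + G(-54) = (-2802 + (13*14)*(-15)) + 50*√(-54) = (-2802 + 182*(-15)) + 50*(3*I*√6) = (-2802 - 2730) + 150*I*√6 = -5532 + 150*I*√6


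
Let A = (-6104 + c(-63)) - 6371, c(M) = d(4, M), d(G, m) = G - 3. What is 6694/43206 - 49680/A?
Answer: 2294213/554477 ≈ 4.1376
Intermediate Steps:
d(G, m) = -3 + G
c(M) = 1 (c(M) = -3 + 4 = 1)
A = -12474 (A = (-6104 + 1) - 6371 = -6103 - 6371 = -12474)
6694/43206 - 49680/A = 6694/43206 - 49680/(-12474) = 6694*(1/43206) - 49680*(-1/12474) = 3347/21603 + 920/231 = 2294213/554477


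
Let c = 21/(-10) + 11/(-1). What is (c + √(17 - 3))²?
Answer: 18561/100 - 131*√14/5 ≈ 87.579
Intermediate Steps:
c = -131/10 (c = 21*(-⅒) + 11*(-1) = -21/10 - 11 = -131/10 ≈ -13.100)
(c + √(17 - 3))² = (-131/10 + √(17 - 3))² = (-131/10 + √14)²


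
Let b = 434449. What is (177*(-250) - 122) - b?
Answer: -478821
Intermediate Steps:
(177*(-250) - 122) - b = (177*(-250) - 122) - 1*434449 = (-44250 - 122) - 434449 = -44372 - 434449 = -478821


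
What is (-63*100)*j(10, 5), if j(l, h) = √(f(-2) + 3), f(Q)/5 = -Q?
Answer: -6300*√13 ≈ -22715.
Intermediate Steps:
f(Q) = -5*Q (f(Q) = 5*(-Q) = -5*Q)
j(l, h) = √13 (j(l, h) = √(-5*(-2) + 3) = √(10 + 3) = √13)
(-63*100)*j(10, 5) = (-63*100)*√13 = -6300*√13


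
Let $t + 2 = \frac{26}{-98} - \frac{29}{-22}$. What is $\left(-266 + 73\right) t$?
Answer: $\frac{197053}{1078} \approx 182.79$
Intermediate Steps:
$t = - \frac{1021}{1078}$ ($t = -2 + \left(\frac{26}{-98} - \frac{29}{-22}\right) = -2 + \left(26 \left(- \frac{1}{98}\right) - - \frac{29}{22}\right) = -2 + \left(- \frac{13}{49} + \frac{29}{22}\right) = -2 + \frac{1135}{1078} = - \frac{1021}{1078} \approx -0.94712$)
$\left(-266 + 73\right) t = \left(-266 + 73\right) \left(- \frac{1021}{1078}\right) = \left(-193\right) \left(- \frac{1021}{1078}\right) = \frac{197053}{1078}$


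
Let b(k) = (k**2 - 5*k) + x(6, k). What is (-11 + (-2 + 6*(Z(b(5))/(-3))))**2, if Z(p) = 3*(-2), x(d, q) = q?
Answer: 1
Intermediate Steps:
b(k) = k**2 - 4*k (b(k) = (k**2 - 5*k) + k = k**2 - 4*k)
Z(p) = -6
(-11 + (-2 + 6*(Z(b(5))/(-3))))**2 = (-11 + (-2 + 6*(-6/(-3))))**2 = (-11 + (-2 + 6*(-6*(-1/3))))**2 = (-11 + (-2 + 6*2))**2 = (-11 + (-2 + 12))**2 = (-11 + 10)**2 = (-1)**2 = 1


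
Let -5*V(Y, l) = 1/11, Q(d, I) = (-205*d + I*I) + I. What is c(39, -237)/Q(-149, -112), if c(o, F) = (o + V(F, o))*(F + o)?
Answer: -38592/214885 ≈ -0.17959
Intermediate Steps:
Q(d, I) = I + I² - 205*d (Q(d, I) = (-205*d + I²) + I = (I² - 205*d) + I = I + I² - 205*d)
V(Y, l) = -1/55 (V(Y, l) = -⅕/11 = -⅕*1/11 = -1/55)
c(o, F) = (-1/55 + o)*(F + o) (c(o, F) = (o - 1/55)*(F + o) = (-1/55 + o)*(F + o))
c(39, -237)/Q(-149, -112) = (39² - 1/55*(-237) - 1/55*39 - 237*39)/(-112 + (-112)² - 205*(-149)) = (1521 + 237/55 - 39/55 - 9243)/(-112 + 12544 + 30545) = -38592/5/42977 = -38592/5*1/42977 = -38592/214885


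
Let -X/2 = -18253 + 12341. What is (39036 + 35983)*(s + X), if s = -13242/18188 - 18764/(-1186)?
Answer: 4789601188051197/5392742 ≈ 8.8816e+8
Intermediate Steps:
s = 81393655/5392742 (s = -13242*1/18188 - 18764*(-1/1186) = -6621/9094 + 9382/593 = 81393655/5392742 ≈ 15.093)
X = 11824 (X = -2*(-18253 + 12341) = -2*(-5912) = 11824)
(39036 + 35983)*(s + X) = (39036 + 35983)*(81393655/5392742 + 11824) = 75019*(63845175063/5392742) = 4789601188051197/5392742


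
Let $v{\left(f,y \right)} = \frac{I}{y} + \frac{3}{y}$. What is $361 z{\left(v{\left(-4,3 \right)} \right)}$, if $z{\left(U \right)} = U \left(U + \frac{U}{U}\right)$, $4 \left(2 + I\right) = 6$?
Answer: $\frac{19855}{36} \approx 551.53$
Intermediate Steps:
$I = - \frac{1}{2}$ ($I = -2 + \frac{1}{4} \cdot 6 = -2 + \frac{3}{2} = - \frac{1}{2} \approx -0.5$)
$v{\left(f,y \right)} = \frac{5}{2 y}$ ($v{\left(f,y \right)} = - \frac{1}{2 y} + \frac{3}{y} = \frac{5}{2 y}$)
$z{\left(U \right)} = U \left(1 + U\right)$ ($z{\left(U \right)} = U \left(U + 1\right) = U \left(1 + U\right)$)
$361 z{\left(v{\left(-4,3 \right)} \right)} = 361 \frac{5}{2 \cdot 3} \left(1 + \frac{5}{2 \cdot 3}\right) = 361 \cdot \frac{5}{2} \cdot \frac{1}{3} \left(1 + \frac{5}{2} \cdot \frac{1}{3}\right) = 361 \frac{5 \left(1 + \frac{5}{6}\right)}{6} = 361 \cdot \frac{5}{6} \cdot \frac{11}{6} = 361 \cdot \frac{55}{36} = \frac{19855}{36}$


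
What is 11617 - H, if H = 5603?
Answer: 6014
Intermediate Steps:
11617 - H = 11617 - 1*5603 = 11617 - 5603 = 6014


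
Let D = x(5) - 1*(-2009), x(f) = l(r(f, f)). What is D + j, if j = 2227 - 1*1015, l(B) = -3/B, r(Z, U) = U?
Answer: 16102/5 ≈ 3220.4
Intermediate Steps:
x(f) = -3/f
j = 1212 (j = 2227 - 1015 = 1212)
D = 10042/5 (D = -3/5 - 1*(-2009) = -3*1/5 + 2009 = -3/5 + 2009 = 10042/5 ≈ 2008.4)
D + j = 10042/5 + 1212 = 16102/5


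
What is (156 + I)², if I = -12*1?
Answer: 20736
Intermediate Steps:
I = -12
(156 + I)² = (156 - 12)² = 144² = 20736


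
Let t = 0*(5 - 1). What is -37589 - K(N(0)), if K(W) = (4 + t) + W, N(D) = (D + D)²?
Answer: -37593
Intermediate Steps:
t = 0 (t = 0*4 = 0)
N(D) = 4*D² (N(D) = (2*D)² = 4*D²)
K(W) = 4 + W (K(W) = (4 + 0) + W = 4 + W)
-37589 - K(N(0)) = -37589 - (4 + 4*0²) = -37589 - (4 + 4*0) = -37589 - (4 + 0) = -37589 - 1*4 = -37589 - 4 = -37593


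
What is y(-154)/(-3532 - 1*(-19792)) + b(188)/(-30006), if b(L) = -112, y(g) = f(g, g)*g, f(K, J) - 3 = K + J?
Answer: 23520049/8131626 ≈ 2.8924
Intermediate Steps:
f(K, J) = 3 + J + K (f(K, J) = 3 + (K + J) = 3 + (J + K) = 3 + J + K)
y(g) = g*(3 + 2*g) (y(g) = (3 + g + g)*g = (3 + 2*g)*g = g*(3 + 2*g))
y(-154)/(-3532 - 1*(-19792)) + b(188)/(-30006) = (-154*(3 + 2*(-154)))/(-3532 - 1*(-19792)) - 112/(-30006) = (-154*(3 - 308))/(-3532 + 19792) - 112*(-1/30006) = -154*(-305)/16260 + 56/15003 = 46970*(1/16260) + 56/15003 = 4697/1626 + 56/15003 = 23520049/8131626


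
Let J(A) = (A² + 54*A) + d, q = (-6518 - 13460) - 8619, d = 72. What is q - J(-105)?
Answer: -34024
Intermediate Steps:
q = -28597 (q = -19978 - 8619 = -28597)
J(A) = 72 + A² + 54*A (J(A) = (A² + 54*A) + 72 = 72 + A² + 54*A)
q - J(-105) = -28597 - (72 + (-105)² + 54*(-105)) = -28597 - (72 + 11025 - 5670) = -28597 - 1*5427 = -28597 - 5427 = -34024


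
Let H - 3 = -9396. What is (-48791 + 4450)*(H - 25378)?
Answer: 1541780911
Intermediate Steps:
H = -9393 (H = 3 - 9396 = -9393)
(-48791 + 4450)*(H - 25378) = (-48791 + 4450)*(-9393 - 25378) = -44341*(-34771) = 1541780911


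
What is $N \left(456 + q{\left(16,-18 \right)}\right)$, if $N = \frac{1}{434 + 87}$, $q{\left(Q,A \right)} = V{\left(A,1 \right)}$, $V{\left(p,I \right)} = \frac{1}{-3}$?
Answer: $\frac{1367}{1563} \approx 0.8746$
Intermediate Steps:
$V{\left(p,I \right)} = - \frac{1}{3}$
$q{\left(Q,A \right)} = - \frac{1}{3}$
$N = \frac{1}{521} \approx 0.0019194$
$N \left(456 + q{\left(16,-18 \right)}\right) = \frac{456 - \frac{1}{3}}{521} = \frac{1}{521} \cdot \frac{1367}{3} = \frac{1367}{1563}$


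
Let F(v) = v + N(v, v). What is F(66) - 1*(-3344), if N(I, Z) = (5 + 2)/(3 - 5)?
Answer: 6813/2 ≈ 3406.5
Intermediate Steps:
N(I, Z) = -7/2 (N(I, Z) = 7/(-2) = 7*(-½) = -7/2)
F(v) = -7/2 + v (F(v) = v - 7/2 = -7/2 + v)
F(66) - 1*(-3344) = (-7/2 + 66) - 1*(-3344) = 125/2 + 3344 = 6813/2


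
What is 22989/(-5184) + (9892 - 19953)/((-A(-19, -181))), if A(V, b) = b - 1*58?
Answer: -19216865/412992 ≈ -46.531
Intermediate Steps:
A(V, b) = -58 + b (A(V, b) = b - 58 = -58 + b)
22989/(-5184) + (9892 - 19953)/((-A(-19, -181))) = 22989/(-5184) + (9892 - 19953)/((-(-58 - 181))) = 22989*(-1/5184) - 10061/((-1*(-239))) = -7663/1728 - 10061/239 = -19216865/412992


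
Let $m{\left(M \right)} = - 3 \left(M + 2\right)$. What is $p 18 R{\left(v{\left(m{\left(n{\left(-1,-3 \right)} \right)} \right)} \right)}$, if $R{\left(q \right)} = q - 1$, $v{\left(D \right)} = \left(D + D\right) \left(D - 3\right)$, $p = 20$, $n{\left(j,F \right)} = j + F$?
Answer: $12600$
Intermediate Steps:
$n{\left(j,F \right)} = F + j$
$m{\left(M \right)} = -6 - 3 M$ ($m{\left(M \right)} = - 3 \left(2 + M\right) = -6 - 3 M$)
$v{\left(D \right)} = 2 D \left(-3 + D\right)$
$R{\left(q \right)} = -1 + q$ ($R{\left(q \right)} = q - 1 = -1 + q$)
$p 18 R{\left(v{\left(m{\left(n{\left(-1,-3 \right)} \right)} \right)} \right)} = 20 \cdot 18 \left(-1 + 2 \left(-6 - 3 \left(-3 - 1\right)\right) \left(-3 - \left(6 + 3 \left(-3 - 1\right)\right)\right)\right) = 360 \left(-1 + 2 \left(-6 - -12\right) \left(-3 - -6\right)\right) = 360 \left(-1 + 2 \left(-6 + 12\right) \left(-3 + \left(-6 + 12\right)\right)\right) = 360 \left(-1 + 2 \cdot 6 \left(-3 + 6\right)\right) = 360 \left(-1 + 2 \cdot 6 \cdot 3\right) = 360 \left(-1 + 36\right) = 360 \cdot 35 = 12600$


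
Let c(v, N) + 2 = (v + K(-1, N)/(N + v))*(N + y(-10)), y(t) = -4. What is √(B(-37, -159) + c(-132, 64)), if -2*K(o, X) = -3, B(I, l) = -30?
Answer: I*√9194042/34 ≈ 89.181*I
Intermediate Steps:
K(o, X) = 3/2 (K(o, X) = -½*(-3) = 3/2)
c(v, N) = -2 + (-4 + N)*(v + 3/(2*(N + v))) (c(v, N) = -2 + (v + 3/(2*(N + v)))*(N - 4) = -2 + (v + 3/(2*(N + v)))*(-4 + N) = -2 + (-4 + N)*(v + 3/(2*(N + v))))
√(B(-37, -159) + c(-132, 64)) = √(-30 + (-6 - 4*(-132)² - 2*(-132) - ½*64 + 64*(-132)² - 132*64² - 4*64*(-132))/(64 - 132)) = √(-30 + (-6 - 4*17424 + 264 - 32 + 64*17424 - 132*4096 + 33792)/(-68)) = √(-30 - (-6 - 69696 + 264 - 32 + 1115136 - 540672 + 33792)/68) = √(-30 - 1/68*538786) = √(-30 - 269393/34) = √(-270413/34) = I*√9194042/34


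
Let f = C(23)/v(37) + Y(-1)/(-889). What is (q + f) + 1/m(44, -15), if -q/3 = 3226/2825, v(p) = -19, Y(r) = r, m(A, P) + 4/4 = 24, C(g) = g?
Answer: -5039427479/1097492725 ≈ -4.5918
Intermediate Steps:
m(A, P) = 23 (m(A, P) = -1 + 24 = 23)
q = -9678/2825 ≈ -3.4258
f = -20428/16891 (f = 23/(-19) - 1/(-889) = 23*(-1/19) - 1*(-1/889) = -23/19 + 1/889 = -20428/16891 ≈ -1.2094)
(q + f) + 1/m(44, -15) = (-9678/2825 - 20428/16891) + 1/23 = -221180198/47717075 + 1/23 = -5039427479/1097492725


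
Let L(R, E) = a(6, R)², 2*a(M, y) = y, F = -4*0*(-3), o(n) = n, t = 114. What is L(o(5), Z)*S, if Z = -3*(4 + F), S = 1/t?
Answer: 25/456 ≈ 0.054825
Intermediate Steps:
S = 1/114 ≈ 0.0087719
F = 0 (F = 0*(-3) = 0)
a(M, y) = y/2
Z = -12 (Z = -3*(4 + 0) = -3*4 = -12)
L(R, E) = R²/4 (L(R, E) = (R/2)² = R²/4)
L(o(5), Z)*S = ((¼)*5²)*(1/114) = ((¼)*25)*(1/114) = (25/4)*(1/114) = 25/456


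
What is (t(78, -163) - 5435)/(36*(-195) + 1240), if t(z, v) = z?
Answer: 5357/5780 ≈ 0.92682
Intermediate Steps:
(t(78, -163) - 5435)/(36*(-195) + 1240) = (78 - 5435)/(36*(-195) + 1240) = -5357/(-7020 + 1240) = -5357/(-5780) = -5357*(-1/5780) = 5357/5780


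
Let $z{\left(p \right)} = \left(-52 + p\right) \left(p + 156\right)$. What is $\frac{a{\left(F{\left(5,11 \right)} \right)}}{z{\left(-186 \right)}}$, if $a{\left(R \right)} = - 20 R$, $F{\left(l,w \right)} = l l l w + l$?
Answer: $- \frac{460}{119} \approx -3.8655$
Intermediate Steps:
$z{\left(p \right)} = \left(-52 + p\right) \left(156 + p\right)$
$F{\left(l,w \right)} = l + w l^{3}$ ($F{\left(l,w \right)} = l^{2} l w + l = l^{3} w + l = w l^{3} + l = l + w l^{3}$)
$\frac{a{\left(F{\left(5,11 \right)} \right)}}{z{\left(-186 \right)}} = \frac{\left(-20\right) \left(5 + 11 \cdot 5^{3}\right)}{-8112 + \left(-186\right)^{2} + 104 \left(-186\right)} = \frac{\left(-20\right) \left(5 + 11 \cdot 125\right)}{-8112 + 34596 - 19344} = \frac{\left(-20\right) \left(5 + 1375\right)}{7140} = \left(-20\right) 1380 \cdot \frac{1}{7140} = \left(-27600\right) \frac{1}{7140} = - \frac{460}{119}$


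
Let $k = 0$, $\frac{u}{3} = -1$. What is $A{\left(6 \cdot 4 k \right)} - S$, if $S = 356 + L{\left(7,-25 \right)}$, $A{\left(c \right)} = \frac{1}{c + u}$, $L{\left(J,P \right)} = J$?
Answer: $- \frac{1090}{3} \approx -363.33$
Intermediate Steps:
$u = -3$ ($u = 3 \left(-1\right) = -3$)
$A{\left(c \right)} = \frac{1}{-3 + c}$ ($A{\left(c \right)} = \frac{1}{c - 3} = \frac{1}{-3 + c}$)
$S = 363$ ($S = 356 + 7 = 363$)
$A{\left(6 \cdot 4 k \right)} - S = \frac{1}{-3 + 6 \cdot 4 \cdot 0} - 363 = \frac{1}{-3 + 24 \cdot 0} - 363 = \frac{1}{-3 + 0} - 363 = \frac{1}{-3} - 363 = - \frac{1}{3} - 363 = - \frac{1090}{3}$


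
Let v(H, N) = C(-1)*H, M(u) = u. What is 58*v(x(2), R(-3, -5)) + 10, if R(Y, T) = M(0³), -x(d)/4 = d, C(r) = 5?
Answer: -2310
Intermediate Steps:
x(d) = -4*d
R(Y, T) = 0 (R(Y, T) = 0³ = 0)
v(H, N) = 5*H
58*v(x(2), R(-3, -5)) + 10 = 58*(5*(-4*2)) + 10 = 58*(5*(-8)) + 10 = 58*(-40) + 10 = -2320 + 10 = -2310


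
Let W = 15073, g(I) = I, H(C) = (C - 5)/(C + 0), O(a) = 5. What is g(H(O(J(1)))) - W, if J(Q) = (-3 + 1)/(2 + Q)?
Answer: -15073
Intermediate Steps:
J(Q) = -2/(2 + Q)
H(C) = (-5 + C)/C
g(H(O(J(1)))) - W = (-5 + 5)/5 - 1*15073 = (⅕)*0 - 15073 = 0 - 15073 = -15073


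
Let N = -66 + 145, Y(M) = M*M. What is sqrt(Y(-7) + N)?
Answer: 8*sqrt(2) ≈ 11.314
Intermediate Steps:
Y(M) = M**2
N = 79
sqrt(Y(-7) + N) = sqrt((-7)**2 + 79) = sqrt(49 + 79) = sqrt(128) = 8*sqrt(2)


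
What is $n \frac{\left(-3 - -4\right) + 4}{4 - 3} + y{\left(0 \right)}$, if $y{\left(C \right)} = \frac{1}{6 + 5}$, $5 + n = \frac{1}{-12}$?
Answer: $- \frac{3343}{132} \approx -25.326$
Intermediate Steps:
$n = - \frac{61}{12}$ ($n = -5 + \frac{1}{-12} = -5 - \frac{1}{12} = - \frac{61}{12} \approx -5.0833$)
$y{\left(C \right)} = \frac{1}{11}$
$n \frac{\left(-3 - -4\right) + 4}{4 - 3} + y{\left(0 \right)} = - \frac{61 \frac{\left(-3 - -4\right) + 4}{4 - 3}}{12} + \frac{1}{11} = - \frac{61 \frac{\left(-3 + 4\right) + 4}{1}}{12} + \frac{1}{11} = - \frac{61 \left(1 + 4\right) 1}{12} + \frac{1}{11} = - \frac{61 \cdot 5 \cdot 1}{12} + \frac{1}{11} = \left(- \frac{61}{12}\right) 5 + \frac{1}{11} = - \frac{305}{12} + \frac{1}{11} = - \frac{3343}{132}$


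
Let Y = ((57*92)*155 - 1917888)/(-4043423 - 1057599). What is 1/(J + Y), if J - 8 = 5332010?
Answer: 2550511/13599371113732 ≈ 1.8755e-7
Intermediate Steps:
J = 5332018 (J = 8 + 5332010 = 5332018)
Y = 552534/2550511 (Y = (5244*155 - 1917888)/(-5101022) = (812820 - 1917888)*(-1/5101022) = -1105068*(-1/5101022) = 552534/2550511 ≈ 0.21664)
1/(J + Y) = 1/(5332018 + 552534/2550511) = 1/(13599371113732/2550511) = 2550511/13599371113732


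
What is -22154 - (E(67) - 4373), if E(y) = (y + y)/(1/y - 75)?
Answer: -44661383/2512 ≈ -17779.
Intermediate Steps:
E(y) = 2*y/(-75 + 1/y) (E(y) = (2*y)/(-75 + 1/y) = 2*y/(-75 + 1/y))
-22154 - (E(67) - 4373) = -22154 - (-2*67²/(-1 + 75*67) - 4373) = -22154 - (-2*4489/(-1 + 5025) - 4373) = -22154 - (-2*4489/5024 - 4373) = -22154 - (-2*4489*1/5024 - 4373) = -22154 - (-4489/2512 - 4373) = -22154 - 1*(-10989465/2512) = -22154 + 10989465/2512 = -44661383/2512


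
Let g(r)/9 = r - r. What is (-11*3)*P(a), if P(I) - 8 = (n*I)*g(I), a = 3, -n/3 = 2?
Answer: -264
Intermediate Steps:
g(r) = 0 (g(r) = 9*(r - r) = 9*0 = 0)
n = -6 (n = -3*2 = -6)
P(I) = 8 (P(I) = 8 - 6*I*0 = 8 + 0 = 8)
(-11*3)*P(a) = -11*3*8 = -33*8 = -264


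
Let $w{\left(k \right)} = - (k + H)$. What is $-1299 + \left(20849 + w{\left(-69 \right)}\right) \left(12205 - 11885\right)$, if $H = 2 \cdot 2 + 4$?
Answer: $6689901$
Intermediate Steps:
$H = 8$ ($H = 4 + 4 = 8$)
$w{\left(k \right)} = -8 - k$ ($w{\left(k \right)} = - (k + 8) = - (8 + k) = -8 - k$)
$-1299 + \left(20849 + w{\left(-69 \right)}\right) \left(12205 - 11885\right) = -1299 + \left(20849 - -61\right) \left(12205 - 11885\right) = -1299 + \left(20849 + \left(-8 + 69\right)\right) 320 = -1299 + \left(20849 + 61\right) 320 = -1299 + 20910 \cdot 320 = -1299 + 6691200 = 6689901$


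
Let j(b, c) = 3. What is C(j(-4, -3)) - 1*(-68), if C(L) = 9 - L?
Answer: 74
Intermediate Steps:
C(j(-4, -3)) - 1*(-68) = (9 - 1*3) - 1*(-68) = (9 - 3) + 68 = 6 + 68 = 74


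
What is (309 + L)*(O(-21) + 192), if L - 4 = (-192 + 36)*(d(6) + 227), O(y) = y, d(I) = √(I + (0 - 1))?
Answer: -6001929 - 26676*√5 ≈ -6.0616e+6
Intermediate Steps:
d(I) = √(-1 + I) (d(I) = √(I - 1) = √(-1 + I))
L = -35408 - 156*√5 (L = 4 + (-192 + 36)*(√(-1 + 6) + 227) = 4 - 156*(√5 + 227) = 4 - 156*(227 + √5) = 4 + (-35412 - 156*√5) = -35408 - 156*√5 ≈ -35757.)
(309 + L)*(O(-21) + 192) = (309 + (-35408 - 156*√5))*(-21 + 192) = (-35099 - 156*√5)*171 = -6001929 - 26676*√5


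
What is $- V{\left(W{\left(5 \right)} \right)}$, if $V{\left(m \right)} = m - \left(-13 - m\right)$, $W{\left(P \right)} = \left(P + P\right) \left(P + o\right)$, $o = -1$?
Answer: $-93$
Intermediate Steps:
$W{\left(P \right)} = 2 P \left(-1 + P\right)$ ($W{\left(P \right)} = \left(P + P\right) \left(P - 1\right) = 2 P \left(-1 + P\right)$)
$V{\left(m \right)} = 13 + 2 m$ ($V{\left(m \right)} = m + \left(13 + m\right) = 13 + 2 m$)
$- V{\left(W{\left(5 \right)} \right)} = - (13 + 2 \cdot 2 \cdot 5 \left(-1 + 5\right)) = - (13 + 2 \cdot 2 \cdot 5 \cdot 4) = - (13 + 2 \cdot 40) = - (13 + 80) = \left(-1\right) 93 = -93$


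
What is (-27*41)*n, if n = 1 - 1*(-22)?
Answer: -25461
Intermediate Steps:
n = 23 (n = 1 + 22 = 23)
(-27*41)*n = -27*41*23 = -1107*23 = -25461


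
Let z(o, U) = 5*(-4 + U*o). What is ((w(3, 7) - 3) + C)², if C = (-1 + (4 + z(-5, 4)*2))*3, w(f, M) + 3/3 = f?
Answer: 506944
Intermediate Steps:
w(f, M) = -1 + f
z(o, U) = -20 + 5*U*o
C = -711 (C = (-1 + (4 + (-20 + 5*4*(-5))*2))*3 = (-1 + (4 + (-20 - 100)*2))*3 = (-1 + (4 - 120*2))*3 = (-1 + (4 - 240))*3 = (-1 - 236)*3 = -237*3 = -711)
((w(3, 7) - 3) + C)² = (((-1 + 3) - 3) - 711)² = ((2 - 3) - 711)² = (-1 - 711)² = (-712)² = 506944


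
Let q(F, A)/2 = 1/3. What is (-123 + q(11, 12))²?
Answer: 134689/9 ≈ 14965.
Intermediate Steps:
q(F, A) = ⅔ (q(F, A) = 2/3 = 2*(⅓) = ⅔)
(-123 + q(11, 12))² = (-123 + ⅔)² = (-367/3)² = 134689/9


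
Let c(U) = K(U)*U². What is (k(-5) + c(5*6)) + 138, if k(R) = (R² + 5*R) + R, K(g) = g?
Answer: 27133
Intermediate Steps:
k(R) = R² + 6*R
c(U) = U³ (c(U) = U*U² = U³)
(k(-5) + c(5*6)) + 138 = (-5*(6 - 5) + (5*6)³) + 138 = (-5*1 + 30³) + 138 = (-5 + 27000) + 138 = 26995 + 138 = 27133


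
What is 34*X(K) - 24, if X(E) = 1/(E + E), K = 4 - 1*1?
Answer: -55/3 ≈ -18.333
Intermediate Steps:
K = 3 (K = 4 - 1 = 3)
X(E) = 1/(2*E)
34*X(K) - 24 = 34*((1/2)/3) - 24 = 34*((1/2)*(1/3)) - 24 = 34*(1/6) - 24 = 17/3 - 24 = -55/3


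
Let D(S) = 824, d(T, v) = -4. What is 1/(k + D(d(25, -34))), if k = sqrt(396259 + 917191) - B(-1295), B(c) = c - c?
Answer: -412/317237 + 5*sqrt(52538)/634474 ≈ 0.00050760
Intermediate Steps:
B(c) = 0
k = 5*sqrt(52538) (k = sqrt(396259 + 917191) - 1*0 = sqrt(1313450) + 0 = 5*sqrt(52538) + 0 = 5*sqrt(52538) ≈ 1146.1)
1/(k + D(d(25, -34))) = 1/(5*sqrt(52538) + 824) = 1/(824 + 5*sqrt(52538))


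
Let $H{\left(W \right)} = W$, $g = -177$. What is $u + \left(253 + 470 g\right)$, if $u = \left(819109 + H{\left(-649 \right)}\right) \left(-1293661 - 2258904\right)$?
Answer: $-2907632432837$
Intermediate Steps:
$u = -2907632349900$ ($u = \left(819109 - 649\right) \left(-1293661 - 2258904\right) = 818460 \left(-3552565\right) = -2907632349900$)
$u + \left(253 + 470 g\right) = -2907632349900 + \left(253 + 470 \left(-177\right)\right) = -2907632349900 + \left(253 - 83190\right) = -2907632349900 - 82937 = -2907632432837$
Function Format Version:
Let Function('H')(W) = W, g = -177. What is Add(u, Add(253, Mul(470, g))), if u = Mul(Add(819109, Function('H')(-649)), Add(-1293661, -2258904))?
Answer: -2907632432837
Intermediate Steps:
u = -2907632349900 (u = Mul(Add(819109, -649), Add(-1293661, -2258904)) = Mul(818460, -3552565) = -2907632349900)
Add(u, Add(253, Mul(470, g))) = Add(-2907632349900, Add(253, Mul(470, -177))) = Add(-2907632349900, Add(253, -83190)) = Add(-2907632349900, -82937) = -2907632432837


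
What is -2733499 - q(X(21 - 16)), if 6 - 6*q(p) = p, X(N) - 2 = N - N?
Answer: -8200499/3 ≈ -2.7335e+6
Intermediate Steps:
X(N) = 2 (X(N) = 2 + (N - N) = 2 + 0 = 2)
q(p) = 1 - p/6
-2733499 - q(X(21 - 16)) = -2733499 - (1 - ⅙*2) = -2733499 - (1 - ⅓) = -2733499 - 1*⅔ = -2733499 - ⅔ = -8200499/3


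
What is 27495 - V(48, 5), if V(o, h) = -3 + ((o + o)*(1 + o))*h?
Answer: 3978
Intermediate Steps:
V(o, h) = -3 + 2*h*o*(1 + o) (V(o, h) = -3 + ((2*o)*(1 + o))*h = -3 + (2*o*(1 + o))*h = -3 + 2*h*o*(1 + o))
27495 - V(48, 5) = 27495 - (-3 + 2*5*48 + 2*5*48²) = 27495 - (-3 + 480 + 2*5*2304) = 27495 - (-3 + 480 + 23040) = 27495 - 1*23517 = 27495 - 23517 = 3978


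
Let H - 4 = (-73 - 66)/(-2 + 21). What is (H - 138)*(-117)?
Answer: 314145/19 ≈ 16534.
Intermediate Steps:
H = -63/19 (H = 4 + (-73 - 66)/(-2 + 21) = 4 - 139/19 = -63/19 ≈ -3.3158)
(H - 138)*(-117) = (-63/19 - 138)*(-117) = -2685/19*(-117) = 314145/19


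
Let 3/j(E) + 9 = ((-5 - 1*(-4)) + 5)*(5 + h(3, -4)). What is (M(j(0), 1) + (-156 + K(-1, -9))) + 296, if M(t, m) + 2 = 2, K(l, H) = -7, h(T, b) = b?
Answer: 133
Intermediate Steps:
j(E) = -3/5 (j(E) = 3/(-9 + ((-5 - 1*(-4)) + 5)*(5 - 4)) = 3/(-9 + ((-5 + 4) + 5)*1) = 3/(-9 + (-1 + 5)*1) = 3/(-9 + 4*1) = 3/(-9 + 4) = 3/(-5) = 3*(-1/5) = -3/5)
M(t, m) = 0 (M(t, m) = -2 + 2 = 0)
(M(j(0), 1) + (-156 + K(-1, -9))) + 296 = (0 + (-156 - 7)) + 296 = (0 - 163) + 296 = -163 + 296 = 133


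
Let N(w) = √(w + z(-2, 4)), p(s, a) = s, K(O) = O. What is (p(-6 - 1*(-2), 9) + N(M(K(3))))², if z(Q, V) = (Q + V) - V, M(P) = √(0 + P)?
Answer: (4 - I*√(2 - √3))² ≈ 15.732 - 4.1411*I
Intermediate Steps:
M(P) = √P
z(Q, V) = Q
N(w) = √(-2 + w) (N(w) = √(w - 2) = √(-2 + w))
(p(-6 - 1*(-2), 9) + N(M(K(3))))² = ((-6 - 1*(-2)) + √(-2 + √3))² = ((-6 + 2) + √(-2 + √3))² = (-4 + √(-2 + √3))²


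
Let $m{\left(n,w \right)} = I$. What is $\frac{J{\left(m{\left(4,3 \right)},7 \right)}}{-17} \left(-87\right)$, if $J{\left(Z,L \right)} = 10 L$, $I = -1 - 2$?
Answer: $\frac{6090}{17} \approx 358.24$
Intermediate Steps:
$I = -3$ ($I = -1 - 2 = -3$)
$m{\left(n,w \right)} = -3$
$\frac{J{\left(m{\left(4,3 \right)},7 \right)}}{-17} \left(-87\right) = \frac{10 \cdot 7}{-17} \left(-87\right) = \left(- \frac{1}{17}\right) 70 \left(-87\right) = \left(- \frac{70}{17}\right) \left(-87\right) = \frac{6090}{17}$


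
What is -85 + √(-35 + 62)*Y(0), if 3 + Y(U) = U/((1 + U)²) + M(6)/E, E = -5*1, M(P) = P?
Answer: -85 - 63*√3/5 ≈ -106.82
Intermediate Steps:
E = -5
Y(U) = -21/5 + U/(1 + U)² (Y(U) = -3 + (U/((1 + U)²) + 6/(-5)) = -3 + (U/(1 + U)² + 6*(-⅕)) = -3 + (U/(1 + U)² - 6/5) = -3 + (-6/5 + U/(1 + U)²) = -21/5 + U/(1 + U)²)
-85 + √(-35 + 62)*Y(0) = -85 + √(-35 + 62)*(-21/5 + 0/(1 + 0)²) = -85 + √27*(-21/5 + 0/1²) = -85 + (3*√3)*(-21/5 + 0*1) = -85 + (3*√3)*(-21/5 + 0) = -85 + (3*√3)*(-21/5) = -85 - 63*√3/5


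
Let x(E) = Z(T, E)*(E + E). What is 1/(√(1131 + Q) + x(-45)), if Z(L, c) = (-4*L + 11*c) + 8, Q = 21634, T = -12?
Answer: 7902/312203467 - √22765/1561017335 ≈ 2.5214e-5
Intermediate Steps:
Z(L, c) = 8 - 4*L + 11*c
x(E) = 2*E*(56 + 11*E) (x(E) = (8 - 4*(-12) + 11*E)*(E + E) = (8 + 48 + 11*E)*(2*E) = (56 + 11*E)*(2*E) = 2*E*(56 + 11*E))
1/(√(1131 + Q) + x(-45)) = 1/(√(1131 + 21634) + 2*(-45)*(56 + 11*(-45))) = 1/(√22765 + 2*(-45)*(56 - 495)) = 1/(√22765 + 2*(-45)*(-439)) = 1/(√22765 + 39510) = 1/(39510 + √22765)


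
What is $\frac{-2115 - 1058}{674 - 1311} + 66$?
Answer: $\frac{45215}{637} \approx 70.981$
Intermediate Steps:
$\frac{-2115 - 1058}{674 - 1311} + 66 = - \frac{3173}{-637} + 66 = \left(-3173\right) \left(- \frac{1}{637}\right) + 66 = \frac{3173}{637} + 66 = \frac{45215}{637}$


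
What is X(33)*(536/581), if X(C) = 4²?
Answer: 8576/581 ≈ 14.761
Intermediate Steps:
X(C) = 16
X(33)*(536/581) = 16*(536/581) = 8576/581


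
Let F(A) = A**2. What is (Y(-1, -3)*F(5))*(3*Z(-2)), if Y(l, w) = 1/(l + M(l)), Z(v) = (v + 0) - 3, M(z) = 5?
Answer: -375/4 ≈ -93.750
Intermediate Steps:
Z(v) = -3 + v (Z(v) = v - 3 = -3 + v)
Y(l, w) = 1/(5 + l) (Y(l, w) = 1/(l + 5) = 1/(5 + l))
(Y(-1, -3)*F(5))*(3*Z(-2)) = (5**2/(5 - 1))*(3*(-3 - 2)) = (25/4)*(3*(-5)) = ((1/4)*25)*(-15) = (25/4)*(-15) = -375/4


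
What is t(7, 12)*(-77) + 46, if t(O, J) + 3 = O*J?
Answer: -6191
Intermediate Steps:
t(O, J) = -3 + J*O (t(O, J) = -3 + O*J = -3 + J*O)
t(7, 12)*(-77) + 46 = (-3 + 12*7)*(-77) + 46 = (-3 + 84)*(-77) + 46 = 81*(-77) + 46 = -6237 + 46 = -6191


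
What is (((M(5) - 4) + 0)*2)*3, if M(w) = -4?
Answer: -48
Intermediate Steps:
(((M(5) - 4) + 0)*2)*3 = (((-4 - 4) + 0)*2)*3 = ((-8 + 0)*2)*3 = -8*2*3 = -16*3 = -48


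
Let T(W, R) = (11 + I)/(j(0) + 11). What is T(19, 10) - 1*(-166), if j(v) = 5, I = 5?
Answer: 167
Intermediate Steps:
T(W, R) = 1 (T(W, R) = (11 + 5)/(5 + 11) = 16/16 = 16*(1/16) = 1)
T(19, 10) - 1*(-166) = 1 - 1*(-166) = 1 + 166 = 167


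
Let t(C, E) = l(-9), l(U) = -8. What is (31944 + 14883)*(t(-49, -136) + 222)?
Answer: 10020978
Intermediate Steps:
t(C, E) = -8
(31944 + 14883)*(t(-49, -136) + 222) = (31944 + 14883)*(-8 + 222) = 46827*214 = 10020978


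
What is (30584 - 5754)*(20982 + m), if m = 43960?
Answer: 1612509860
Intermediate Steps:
(30584 - 5754)*(20982 + m) = (30584 - 5754)*(20982 + 43960) = 24830*64942 = 1612509860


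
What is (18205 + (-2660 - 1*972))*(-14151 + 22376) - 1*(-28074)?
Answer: 119890999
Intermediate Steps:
(18205 + (-2660 - 1*972))*(-14151 + 22376) - 1*(-28074) = (18205 + (-2660 - 972))*8225 + 28074 = (18205 - 3632)*8225 + 28074 = 14573*8225 + 28074 = 119862925 + 28074 = 119890999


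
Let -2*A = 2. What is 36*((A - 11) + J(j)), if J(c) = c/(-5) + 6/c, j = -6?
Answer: -2124/5 ≈ -424.80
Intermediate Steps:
A = -1 (A = -½*2 = -1)
J(c) = 6/c - c/5 (J(c) = c*(-⅕) + 6/c = -c/5 + 6/c = 6/c - c/5)
36*((A - 11) + J(j)) = 36*((-1 - 11) + (6/(-6) - ⅕*(-6))) = 36*(-12 + (6*(-⅙) + 6/5)) = 36*(-12 + (-1 + 6/5)) = 36*(-12 + ⅕) = 36*(-59/5) = -2124/5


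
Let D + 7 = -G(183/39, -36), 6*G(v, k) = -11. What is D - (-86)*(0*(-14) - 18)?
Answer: -9319/6 ≈ -1553.2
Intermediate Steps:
G(v, k) = -11/6 (G(v, k) = (⅙)*(-11) = -11/6)
D = -31/6 (D = -7 - 1*(-11/6) = -7 + 11/6 = -31/6 ≈ -5.1667)
D - (-86)*(0*(-14) - 18) = -31/6 - (-86)*(0*(-14) - 18) = -31/6 - (-86)*(0 - 18) = -31/6 - (-86)*(-18) = -31/6 - 1*1548 = -31/6 - 1548 = -9319/6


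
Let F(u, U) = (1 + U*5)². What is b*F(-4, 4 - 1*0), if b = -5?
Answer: -2205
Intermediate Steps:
F(u, U) = (1 + 5*U)²
b*F(-4, 4 - 1*0) = -5*(1 + 5*(4 - 1*0))² = -5*(1 + 5*(4 + 0))² = -5*(1 + 5*4)² = -5*(1 + 20)² = -5*21² = -5*441 = -2205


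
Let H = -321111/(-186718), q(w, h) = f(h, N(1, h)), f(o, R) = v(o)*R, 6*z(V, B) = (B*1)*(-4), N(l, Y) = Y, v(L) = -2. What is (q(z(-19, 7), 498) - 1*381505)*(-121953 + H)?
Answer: 1244248384670949/26674 ≈ 4.6646e+10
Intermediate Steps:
z(V, B) = -2*B/3 (z(V, B) = ((B*1)*(-4))/6 = (B*(-4))/6 = (-4*B)/6 = -2*B/3)
f(o, R) = -2*R
q(w, h) = -2*h
H = 45873/26674 (H = -321111*(-1/186718) = 45873/26674 ≈ 1.7198)
(q(z(-19, 7), 498) - 1*381505)*(-121953 + H) = (-2*498 - 1*381505)*(-121953 + 45873/26674) = (-996 - 381505)*(-3252928449/26674) = -382501*(-3252928449/26674) = 1244248384670949/26674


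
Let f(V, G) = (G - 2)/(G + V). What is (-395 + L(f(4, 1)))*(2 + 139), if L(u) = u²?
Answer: -1392234/25 ≈ -55689.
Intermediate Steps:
f(V, G) = (-2 + G)/(G + V)
(-395 + L(f(4, 1)))*(2 + 139) = (-395 + ((-2 + 1)/(1 + 4))²)*(2 + 139) = (-395 + (-1/5)²)*141 = (-395 + ((⅕)*(-1))²)*141 = (-395 + (-⅕)²)*141 = (-395 + 1/25)*141 = -9874/25*141 = -1392234/25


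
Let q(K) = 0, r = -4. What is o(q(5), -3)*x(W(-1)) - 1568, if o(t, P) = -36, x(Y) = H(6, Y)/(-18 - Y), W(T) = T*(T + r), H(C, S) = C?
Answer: -35848/23 ≈ -1558.6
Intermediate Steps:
W(T) = T*(-4 + T) (W(T) = T*(T - 4) = T*(-4 + T))
x(Y) = 6/(-18 - Y)
o(q(5), -3)*x(W(-1)) - 1568 = -(-216)/(18 - (-4 - 1)) - 1568 = -(-216)/(18 - 1*(-5)) - 1568 = -(-216)/(18 + 5) - 1568 = -(-216)/23 - 1568 = -36*(-6/23) - 1568 = 216/23 - 1568 = -35848/23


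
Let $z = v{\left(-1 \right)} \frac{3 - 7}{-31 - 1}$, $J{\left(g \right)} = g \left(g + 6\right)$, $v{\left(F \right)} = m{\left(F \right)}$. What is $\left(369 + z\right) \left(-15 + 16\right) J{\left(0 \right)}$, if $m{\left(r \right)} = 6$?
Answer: $0$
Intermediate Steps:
$v{\left(F \right)} = 6$
$J{\left(g \right)} = g \left(6 + g\right)$
$z = \frac{3}{4}$ ($z = 6 \frac{3 - 7}{-31 - 1} = 6 \left(- \frac{4}{-32}\right) = 6 \left(\left(-4\right) \left(- \frac{1}{32}\right)\right) = 6 \cdot \frac{1}{8} = \frac{3}{4} \approx 0.75$)
$\left(369 + z\right) \left(-15 + 16\right) J{\left(0 \right)} = \left(369 + \frac{3}{4}\right) \left(-15 + 16\right) 0 \left(6 + 0\right) = \frac{1479 \cdot 1 \cdot 0 \cdot 6}{4} = \frac{1479 \cdot 1 \cdot 0}{4} = \frac{1479}{4} \cdot 0 = 0$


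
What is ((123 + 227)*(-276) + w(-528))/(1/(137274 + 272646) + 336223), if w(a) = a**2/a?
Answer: -39814709760/137824532161 ≈ -0.28888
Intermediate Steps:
w(a) = a
((123 + 227)*(-276) + w(-528))/(1/(137274 + 272646) + 336223) = ((123 + 227)*(-276) - 528)/(1/(137274 + 272646) + 336223) = (350*(-276) - 528)/(1/409920 + 336223) = (-96600 - 528)/(1/409920 + 336223) = -97128/137824532161/409920 = -97128*409920/137824532161 = -39814709760/137824532161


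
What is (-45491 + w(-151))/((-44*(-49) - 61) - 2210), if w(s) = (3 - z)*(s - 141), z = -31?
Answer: 55419/115 ≈ 481.90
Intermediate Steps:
w(s) = -4794 + 34*s (w(s) = (3 - 1*(-31))*(s - 141) = (3 + 31)*(-141 + s) = 34*(-141 + s) = -4794 + 34*s)
(-45491 + w(-151))/((-44*(-49) - 61) - 2210) = (-45491 + (-4794 + 34*(-151)))/((-44*(-49) - 61) - 2210) = (-45491 + (-4794 - 5134))/((2156 - 61) - 2210) = (-45491 - 9928)/(2095 - 2210) = -55419/(-115) = -55419*(-1/115) = 55419/115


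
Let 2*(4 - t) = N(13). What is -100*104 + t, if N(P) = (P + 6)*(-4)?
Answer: -10358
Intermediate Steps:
N(P) = -24 - 4*P (N(P) = (6 + P)*(-4) = -24 - 4*P)
t = 42 (t = 4 - (-24 - 4*13)/2 = 4 - (-24 - 52)/2 = 4 - ½*(-76) = 4 + 38 = 42)
-100*104 + t = -100*104 + 42 = -10400 + 42 = -10358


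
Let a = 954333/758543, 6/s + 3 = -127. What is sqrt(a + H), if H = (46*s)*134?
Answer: I*sqrt(688545758078780745)/49305295 ≈ 16.83*I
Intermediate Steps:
s = -3/65 (s = 6/(-3 - 127) = 6/(-130) = 6*(-1/130) = -3/65 ≈ -0.046154)
H = -18492/65 (H = (46*(-3/65))*134 = -138/65*134 = -18492/65 ≈ -284.49)
a = 954333/758543 (a = 954333*(1/758543) = 954333/758543 ≈ 1.2581)
sqrt(a + H) = sqrt(954333/758543 - 18492/65) = sqrt(-13964945511/49305295) = I*sqrt(688545758078780745)/49305295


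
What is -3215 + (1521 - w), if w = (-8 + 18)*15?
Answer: -1844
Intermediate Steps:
w = 150 (w = 10*15 = 150)
-3215 + (1521 - w) = -3215 + (1521 - 1*150) = -3215 + (1521 - 150) = -3215 + 1371 = -1844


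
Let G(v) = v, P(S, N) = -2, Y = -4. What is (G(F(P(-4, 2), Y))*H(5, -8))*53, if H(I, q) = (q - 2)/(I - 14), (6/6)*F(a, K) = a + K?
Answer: -1060/3 ≈ -353.33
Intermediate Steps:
F(a, K) = K + a (F(a, K) = a + K = K + a)
H(I, q) = (-2 + q)/(-14 + I)
(G(F(P(-4, 2), Y))*H(5, -8))*53 = ((-4 - 2)*((-2 - 8)/(-14 + 5)))*53 = -6*(-10)/(-9)*53 = -(-2)*(-10)/3*53 = -6*10/9*53 = -20/3*53 = -1060/3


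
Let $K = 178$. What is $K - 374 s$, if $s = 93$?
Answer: $-34604$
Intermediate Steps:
$K - 374 s = 178 - 34782 = -34604$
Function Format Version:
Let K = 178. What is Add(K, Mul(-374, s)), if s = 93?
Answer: -34604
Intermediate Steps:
Add(K, Mul(-374, s)) = Add(178, Mul(-374, 93)) = Add(178, -34782) = -34604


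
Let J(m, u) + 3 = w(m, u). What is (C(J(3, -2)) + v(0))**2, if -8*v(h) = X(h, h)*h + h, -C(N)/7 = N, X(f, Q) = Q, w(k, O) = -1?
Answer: 784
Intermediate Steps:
J(m, u) = -4 (J(m, u) = -3 - 1 = -4)
C(N) = -7*N
v(h) = -h/8 - h**2/8 (v(h) = -(h*h + h)/8 = -(h**2 + h)/8 = -(h + h**2)/8 = -h/8 - h**2/8)
(C(J(3, -2)) + v(0))**2 = (-7*(-4) - 1/8*0*(1 + 0))**2 = (28 - 1/8*0*1)**2 = (28 + 0)**2 = 28**2 = 784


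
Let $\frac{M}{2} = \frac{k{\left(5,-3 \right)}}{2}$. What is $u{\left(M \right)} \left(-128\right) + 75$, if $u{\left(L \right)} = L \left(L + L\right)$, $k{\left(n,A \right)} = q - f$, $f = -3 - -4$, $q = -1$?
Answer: $-949$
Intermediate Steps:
$f = 1$ ($f = -3 + 4 = 1$)
$k{\left(n,A \right)} = -2$ ($k{\left(n,A \right)} = -1 - 1 = -2$)
$M = -2$ ($M = 2 \left(- \frac{2}{2}\right) = 2 \left(\left(-2\right) \frac{1}{2}\right) = 2 \left(-1\right) = -2$)
$u{\left(L \right)} = 2 L^{2}$ ($u{\left(L \right)} = L 2 L = 2 L^{2}$)
$u{\left(M \right)} \left(-128\right) + 75 = 2 \left(-2\right)^{2} \left(-128\right) + 75 = 2 \cdot 4 \left(-128\right) + 75 = 8 \left(-128\right) + 75 = -1024 + 75 = -949$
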